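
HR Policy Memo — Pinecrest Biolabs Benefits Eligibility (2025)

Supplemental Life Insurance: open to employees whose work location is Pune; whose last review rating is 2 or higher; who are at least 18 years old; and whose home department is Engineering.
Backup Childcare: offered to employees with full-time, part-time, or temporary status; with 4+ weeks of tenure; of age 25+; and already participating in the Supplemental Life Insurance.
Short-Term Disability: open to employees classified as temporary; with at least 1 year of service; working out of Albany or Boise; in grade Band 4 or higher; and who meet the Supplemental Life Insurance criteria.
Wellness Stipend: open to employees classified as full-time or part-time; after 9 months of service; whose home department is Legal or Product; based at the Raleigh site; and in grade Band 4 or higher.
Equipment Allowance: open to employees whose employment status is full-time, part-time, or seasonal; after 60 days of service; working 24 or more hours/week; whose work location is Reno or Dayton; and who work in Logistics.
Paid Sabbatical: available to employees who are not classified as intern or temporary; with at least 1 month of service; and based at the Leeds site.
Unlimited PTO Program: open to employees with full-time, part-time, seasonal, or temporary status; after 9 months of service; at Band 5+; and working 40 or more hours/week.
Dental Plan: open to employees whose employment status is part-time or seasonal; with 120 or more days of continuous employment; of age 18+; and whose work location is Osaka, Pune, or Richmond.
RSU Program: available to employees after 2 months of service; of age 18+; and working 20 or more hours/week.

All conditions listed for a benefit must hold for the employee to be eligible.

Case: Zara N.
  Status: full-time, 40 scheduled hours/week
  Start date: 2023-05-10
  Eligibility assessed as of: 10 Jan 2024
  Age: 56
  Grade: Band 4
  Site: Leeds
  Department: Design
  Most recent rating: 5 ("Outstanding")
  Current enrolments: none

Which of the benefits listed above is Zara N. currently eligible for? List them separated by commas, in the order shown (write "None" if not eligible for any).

Service from 2023-05-10 to 10 Jan 2024: 245 days.
Supplemental Life Insurance — site Leeds ✗ (not Pune) → not eligible.
Backup Childcare — status full-time ✓; service 245 days ≥ 4 weeks (≈28 days) ✓; age 56 ≥ 25 ✓; not enrolled in Supplemental Life Insurance ✗ → not eligible.
Short-Term Disability — status full-time ✗ (requires temporary) → not eligible.
Wellness Stipend — status full-time ✓; service 245 days < 9 months (≈270 days) ✗ → not eligible.
Equipment Allowance — status full-time ✓; service 245 days ≥ 60 days ✓; 40 hrs/wk ≥ 24 ✓; site Leeds ✗ (not Reno or Dayton) → not eligible.
Paid Sabbatical — status full-time ✓ (not excluded); service 245 days ≥ 1 month (≈30 days) ✓; site Leeds ✓ → eligible.
Unlimited PTO Program — status full-time ✓; service 245 days < 9 months (≈270 days) ✗ → not eligible.
Dental Plan — status full-time ✗ (requires part-time or seasonal) → not eligible.
RSU Program — service 245 days ≥ 2 months (≈60 days) ✓; age 56 ≥ 18 ✓; 40 hrs/wk ≥ 20 ✓ → eligible.

Paid Sabbatical, RSU Program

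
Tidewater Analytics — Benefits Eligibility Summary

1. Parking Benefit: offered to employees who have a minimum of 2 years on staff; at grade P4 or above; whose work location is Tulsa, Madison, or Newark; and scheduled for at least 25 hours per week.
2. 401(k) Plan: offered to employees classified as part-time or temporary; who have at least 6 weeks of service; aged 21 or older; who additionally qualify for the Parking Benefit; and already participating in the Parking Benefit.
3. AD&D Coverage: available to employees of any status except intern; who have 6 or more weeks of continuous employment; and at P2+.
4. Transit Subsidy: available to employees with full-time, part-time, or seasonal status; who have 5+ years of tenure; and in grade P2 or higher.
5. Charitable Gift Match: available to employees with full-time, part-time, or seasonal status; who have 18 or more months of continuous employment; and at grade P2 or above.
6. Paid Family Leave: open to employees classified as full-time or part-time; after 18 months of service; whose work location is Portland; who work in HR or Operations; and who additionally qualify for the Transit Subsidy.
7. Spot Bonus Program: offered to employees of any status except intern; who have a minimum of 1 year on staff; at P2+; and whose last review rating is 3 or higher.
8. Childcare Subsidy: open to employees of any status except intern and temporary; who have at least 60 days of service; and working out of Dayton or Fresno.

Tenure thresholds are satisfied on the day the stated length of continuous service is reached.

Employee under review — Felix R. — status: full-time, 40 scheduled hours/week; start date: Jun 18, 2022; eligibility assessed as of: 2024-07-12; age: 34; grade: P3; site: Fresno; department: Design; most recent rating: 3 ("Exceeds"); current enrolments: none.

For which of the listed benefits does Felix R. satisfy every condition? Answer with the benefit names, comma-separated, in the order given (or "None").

Service from Jun 18, 2022 to 2024-07-12: 755 days.
Parking Benefit — service 755 days ≥ 2 years (≈730 days) ✓; grade P3 < P4 ✗ → not eligible.
401(k) Plan — status full-time ✗ (requires part-time or temporary) → not eligible.
AD&D Coverage — status full-time ✓ (not excluded); service 755 days ≥ 6 weeks (≈42 days) ✓; grade P3 ≥ P2 ✓ → eligible.
Transit Subsidy — status full-time ✓; service 755 days < 5 years (≈1825 days) ✗ → not eligible.
Charitable Gift Match — status full-time ✓; service 755 days ≥ 18 months (≈540 days) ✓; grade P3 ≥ P2 ✓ → eligible.
Paid Family Leave — status full-time ✓; service 755 days ≥ 18 months (≈540 days) ✓; site Fresno ✗ (not Portland) → not eligible.
Spot Bonus Program — status full-time ✓ (not excluded); service 755 days ≥ 1 year (≈365 days) ✓; grade P3 ≥ P2 ✓; rating 3 ≥ 3 ✓ → eligible.
Childcare Subsidy — status full-time ✓ (not excluded); service 755 days ≥ 60 days ✓; site Fresno ✓ → eligible.

AD&D Coverage, Charitable Gift Match, Spot Bonus Program, Childcare Subsidy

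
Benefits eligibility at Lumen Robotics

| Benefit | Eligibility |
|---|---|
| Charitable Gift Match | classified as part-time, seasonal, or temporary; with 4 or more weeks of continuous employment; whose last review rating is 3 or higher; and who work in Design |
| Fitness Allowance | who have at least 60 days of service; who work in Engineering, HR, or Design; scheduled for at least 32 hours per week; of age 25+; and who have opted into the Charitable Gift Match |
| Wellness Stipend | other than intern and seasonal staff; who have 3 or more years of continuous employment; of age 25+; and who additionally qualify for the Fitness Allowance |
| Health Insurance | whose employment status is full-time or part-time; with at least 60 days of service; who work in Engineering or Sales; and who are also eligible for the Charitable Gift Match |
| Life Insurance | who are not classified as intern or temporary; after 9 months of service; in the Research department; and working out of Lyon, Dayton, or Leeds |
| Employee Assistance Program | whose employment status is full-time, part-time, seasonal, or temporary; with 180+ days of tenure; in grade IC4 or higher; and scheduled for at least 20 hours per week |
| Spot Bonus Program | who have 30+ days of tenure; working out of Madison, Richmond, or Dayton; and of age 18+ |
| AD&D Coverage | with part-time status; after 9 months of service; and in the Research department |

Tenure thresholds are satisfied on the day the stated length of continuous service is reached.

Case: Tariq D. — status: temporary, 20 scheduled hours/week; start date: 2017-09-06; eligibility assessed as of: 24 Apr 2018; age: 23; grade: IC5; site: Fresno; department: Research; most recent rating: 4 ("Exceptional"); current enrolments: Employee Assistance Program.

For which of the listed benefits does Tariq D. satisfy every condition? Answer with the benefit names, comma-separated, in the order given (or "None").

Employee Assistance Program

Service from 2017-09-06 to 24 Apr 2018: 230 days.
Charitable Gift Match — status temporary ✓; service 230 days ≥ 4 weeks (≈28 days) ✓; rating 4 ≥ 3 ✓; dept Research ✗ → not eligible.
Fitness Allowance — service 230 days ≥ 60 days ✓; dept Research ✗ → not eligible.
Wellness Stipend — status temporary ✓ (not excluded); service 230 days < 3 years (≈1095 days) ✗ → not eligible.
Health Insurance — status temporary ✗ (requires full-time or part-time) → not eligible.
Life Insurance — status temporary ✗ (excluded) → not eligible.
Employee Assistance Program — status temporary ✓; service 230 days ≥ 180 days ✓; grade IC5 ≥ IC4 ✓; 20 hrs/wk ≥ 20 ✓ → eligible.
Spot Bonus Program — service 230 days ≥ 30 days ✓; site Fresno ✗ (not Madison, Richmond, or Dayton) → not eligible.
AD&D Coverage — status temporary ✗ (requires part-time) → not eligible.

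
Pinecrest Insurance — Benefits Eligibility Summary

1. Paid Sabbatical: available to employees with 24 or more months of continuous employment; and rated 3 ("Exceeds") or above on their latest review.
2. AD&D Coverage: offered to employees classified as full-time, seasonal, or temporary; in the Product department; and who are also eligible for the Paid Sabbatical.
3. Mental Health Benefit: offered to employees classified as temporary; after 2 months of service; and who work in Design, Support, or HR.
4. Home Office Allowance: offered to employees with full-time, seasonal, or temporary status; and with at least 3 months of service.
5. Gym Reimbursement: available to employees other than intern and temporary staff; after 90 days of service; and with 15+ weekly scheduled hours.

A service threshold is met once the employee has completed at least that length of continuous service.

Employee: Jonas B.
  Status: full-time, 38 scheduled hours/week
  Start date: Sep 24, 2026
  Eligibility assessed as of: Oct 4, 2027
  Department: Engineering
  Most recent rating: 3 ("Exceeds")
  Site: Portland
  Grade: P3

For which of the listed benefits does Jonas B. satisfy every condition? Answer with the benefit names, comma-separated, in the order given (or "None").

Home Office Allowance, Gym Reimbursement

Service from Sep 24, 2026 to Oct 4, 2027: 375 days.
Paid Sabbatical — service 375 days < 24 months (≈720 days) ✗ → not eligible.
AD&D Coverage — status full-time ✓; dept Engineering ✗ → not eligible.
Mental Health Benefit — status full-time ✗ (requires temporary) → not eligible.
Home Office Allowance — status full-time ✓; service 375 days ≥ 3 months (≈90 days) ✓ → eligible.
Gym Reimbursement — status full-time ✓ (not excluded); service 375 days ≥ 90 days ✓; 38 hrs/wk ≥ 15 ✓ → eligible.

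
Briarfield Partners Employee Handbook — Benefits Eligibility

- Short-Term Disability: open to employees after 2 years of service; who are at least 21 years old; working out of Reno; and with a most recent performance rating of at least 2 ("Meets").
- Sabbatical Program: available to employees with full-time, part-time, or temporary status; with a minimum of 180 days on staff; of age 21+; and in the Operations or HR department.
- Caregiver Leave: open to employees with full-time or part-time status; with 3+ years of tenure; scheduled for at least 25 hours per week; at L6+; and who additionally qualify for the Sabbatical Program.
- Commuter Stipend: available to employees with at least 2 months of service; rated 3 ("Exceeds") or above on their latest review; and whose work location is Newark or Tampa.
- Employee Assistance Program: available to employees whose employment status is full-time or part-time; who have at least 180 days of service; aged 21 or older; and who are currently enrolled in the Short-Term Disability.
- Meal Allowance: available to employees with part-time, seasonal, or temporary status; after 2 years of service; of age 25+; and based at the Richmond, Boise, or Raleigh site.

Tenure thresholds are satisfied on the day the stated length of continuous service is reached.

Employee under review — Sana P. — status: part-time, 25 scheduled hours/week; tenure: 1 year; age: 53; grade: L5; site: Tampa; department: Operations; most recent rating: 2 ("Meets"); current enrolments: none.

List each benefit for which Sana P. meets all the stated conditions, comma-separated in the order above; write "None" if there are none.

Sabbatical Program

Short-Term Disability — service 1 year < 2 years ✗ → not eligible.
Sabbatical Program — status part-time ✓; service 1 year ≥ 180 days ✓; age 53 ≥ 21 ✓; dept Operations ✓ → eligible.
Caregiver Leave — status part-time ✓; service 1 year < 3 years ✗ → not eligible.
Commuter Stipend — service 1 year ≥ 2 months (≈60 days) ✓; rating 2 < 3 ✗ → not eligible.
Employee Assistance Program — status part-time ✓; service 1 year ≥ 180 days ✓; age 53 ≥ 21 ✓; not enrolled in Short-Term Disability ✗ → not eligible.
Meal Allowance — status part-time ✓; service 1 year < 2 years ✗ → not eligible.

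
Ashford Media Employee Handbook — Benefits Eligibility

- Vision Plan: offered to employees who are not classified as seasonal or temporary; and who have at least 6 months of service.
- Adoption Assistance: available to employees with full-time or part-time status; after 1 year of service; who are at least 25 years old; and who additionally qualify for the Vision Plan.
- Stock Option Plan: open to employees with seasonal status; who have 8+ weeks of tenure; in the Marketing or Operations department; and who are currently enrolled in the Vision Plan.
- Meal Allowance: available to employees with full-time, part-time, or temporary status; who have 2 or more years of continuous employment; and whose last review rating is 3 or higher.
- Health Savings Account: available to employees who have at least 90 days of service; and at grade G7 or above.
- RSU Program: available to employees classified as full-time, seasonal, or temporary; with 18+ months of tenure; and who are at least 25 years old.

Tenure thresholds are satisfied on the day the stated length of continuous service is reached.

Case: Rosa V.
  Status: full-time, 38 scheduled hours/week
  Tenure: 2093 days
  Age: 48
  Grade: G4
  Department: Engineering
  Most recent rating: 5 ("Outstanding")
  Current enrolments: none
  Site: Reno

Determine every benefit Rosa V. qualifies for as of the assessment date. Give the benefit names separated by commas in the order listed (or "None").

Vision Plan — status full-time ✓ (not excluded); service 2093 days ≥ 6 months (≈180 days) ✓ → eligible.
Adoption Assistance — status full-time ✓; service 2093 days ≥ 1 year (≈365 days) ✓; age 48 ≥ 25 ✓; eligible for Vision Plan ✓ → eligible.
Stock Option Plan — status full-time ✗ (requires seasonal) → not eligible.
Meal Allowance — status full-time ✓; service 2093 days ≥ 2 years (≈730 days) ✓; rating 5 ≥ 3 ✓ → eligible.
Health Savings Account — service 2093 days ≥ 90 days ✓; grade G4 < G7 ✗ → not eligible.
RSU Program — status full-time ✓; service 2093 days ≥ 18 months (≈540 days) ✓; age 48 ≥ 25 ✓ → eligible.

Vision Plan, Adoption Assistance, Meal Allowance, RSU Program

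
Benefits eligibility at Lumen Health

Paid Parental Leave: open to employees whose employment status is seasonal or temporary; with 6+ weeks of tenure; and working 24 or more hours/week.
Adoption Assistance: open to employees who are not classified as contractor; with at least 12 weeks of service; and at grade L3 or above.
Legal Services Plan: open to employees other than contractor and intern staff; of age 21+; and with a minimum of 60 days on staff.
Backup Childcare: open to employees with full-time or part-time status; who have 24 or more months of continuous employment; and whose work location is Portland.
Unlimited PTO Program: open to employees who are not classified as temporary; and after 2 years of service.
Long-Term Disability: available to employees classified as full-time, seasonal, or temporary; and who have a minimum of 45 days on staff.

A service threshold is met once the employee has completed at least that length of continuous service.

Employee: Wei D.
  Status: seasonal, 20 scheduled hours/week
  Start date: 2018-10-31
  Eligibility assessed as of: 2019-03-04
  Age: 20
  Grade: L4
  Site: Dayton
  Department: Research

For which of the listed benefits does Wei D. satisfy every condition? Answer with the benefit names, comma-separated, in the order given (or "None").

Adoption Assistance, Long-Term Disability

Service from 2018-10-31 to 2019-03-04: 124 days.
Paid Parental Leave — status seasonal ✓; service 124 days ≥ 6 weeks (≈42 days) ✓; 20 hrs/wk < 24 ✗ → not eligible.
Adoption Assistance — status seasonal ✓ (not excluded); service 124 days ≥ 12 weeks (≈84 days) ✓; grade L4 ≥ L3 ✓ → eligible.
Legal Services Plan — status seasonal ✓ (not excluded); age 20 < 21 ✗ → not eligible.
Backup Childcare — status seasonal ✗ (requires full-time or part-time) → not eligible.
Unlimited PTO Program — status seasonal ✓ (not excluded); service 124 days < 2 years (≈730 days) ✗ → not eligible.
Long-Term Disability — status seasonal ✓; service 124 days ≥ 45 days ✓ → eligible.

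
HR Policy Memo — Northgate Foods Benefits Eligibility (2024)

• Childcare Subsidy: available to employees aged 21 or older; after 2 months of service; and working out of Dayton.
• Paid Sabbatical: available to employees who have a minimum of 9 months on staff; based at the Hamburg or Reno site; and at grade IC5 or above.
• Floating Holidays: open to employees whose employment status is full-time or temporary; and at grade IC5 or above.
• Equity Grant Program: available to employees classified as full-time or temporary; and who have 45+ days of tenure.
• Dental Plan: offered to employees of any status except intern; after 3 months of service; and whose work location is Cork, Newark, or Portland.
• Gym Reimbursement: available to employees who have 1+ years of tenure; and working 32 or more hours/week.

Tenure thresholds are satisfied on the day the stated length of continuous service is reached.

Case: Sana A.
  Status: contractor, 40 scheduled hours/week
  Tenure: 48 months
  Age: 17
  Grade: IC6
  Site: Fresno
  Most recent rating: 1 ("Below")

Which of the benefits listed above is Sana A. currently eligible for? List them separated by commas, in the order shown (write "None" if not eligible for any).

Childcare Subsidy — age 17 < 21 ✗ → not eligible.
Paid Sabbatical — service 48 months ≥ 9 months ✓; site Fresno ✗ (not Hamburg or Reno) → not eligible.
Floating Holidays — status contractor ✗ (requires full-time or temporary) → not eligible.
Equity Grant Program — status contractor ✗ (requires full-time or temporary) → not eligible.
Dental Plan — status contractor ✓ (not excluded); service 48 months ≥ 3 months ✓; site Fresno ✗ (not Cork, Newark, or Portland) → not eligible.
Gym Reimbursement — service 48 months ≥ 1 year (≈365 days) ✓; 40 hrs/wk ≥ 32 ✓ → eligible.

Gym Reimbursement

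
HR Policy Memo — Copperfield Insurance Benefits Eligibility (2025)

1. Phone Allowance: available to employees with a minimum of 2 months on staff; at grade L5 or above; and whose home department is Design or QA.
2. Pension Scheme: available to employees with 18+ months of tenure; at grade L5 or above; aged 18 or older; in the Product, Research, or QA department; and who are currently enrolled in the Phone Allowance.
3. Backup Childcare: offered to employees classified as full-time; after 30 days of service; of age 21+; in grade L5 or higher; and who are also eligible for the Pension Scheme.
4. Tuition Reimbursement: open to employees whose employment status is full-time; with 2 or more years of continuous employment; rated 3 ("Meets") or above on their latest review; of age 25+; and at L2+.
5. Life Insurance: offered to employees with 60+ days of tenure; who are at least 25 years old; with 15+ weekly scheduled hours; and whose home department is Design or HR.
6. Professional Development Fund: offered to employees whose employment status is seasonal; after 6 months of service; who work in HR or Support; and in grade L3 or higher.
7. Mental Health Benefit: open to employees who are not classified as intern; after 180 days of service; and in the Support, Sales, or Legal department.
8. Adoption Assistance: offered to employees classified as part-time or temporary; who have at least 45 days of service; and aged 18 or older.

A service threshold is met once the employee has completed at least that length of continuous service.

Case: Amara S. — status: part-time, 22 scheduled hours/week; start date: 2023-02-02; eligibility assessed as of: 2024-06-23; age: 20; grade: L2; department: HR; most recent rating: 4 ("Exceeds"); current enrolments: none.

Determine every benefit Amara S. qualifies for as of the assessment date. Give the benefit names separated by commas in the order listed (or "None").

Service from 2023-02-02 to 2024-06-23: 507 days.
Phone Allowance — service 507 days ≥ 2 months (≈60 days) ✓; grade L2 < L5 ✗ → not eligible.
Pension Scheme — service 507 days < 18 months (≈540 days) ✗ → not eligible.
Backup Childcare — status part-time ✗ (requires full-time) → not eligible.
Tuition Reimbursement — status part-time ✗ (requires full-time) → not eligible.
Life Insurance — service 507 days ≥ 60 days ✓; age 20 < 25 ✗ → not eligible.
Professional Development Fund — status part-time ✗ (requires seasonal) → not eligible.
Mental Health Benefit — status part-time ✓ (not excluded); service 507 days ≥ 180 days ✓; dept HR ✗ → not eligible.
Adoption Assistance — status part-time ✓; service 507 days ≥ 45 days ✓; age 20 ≥ 18 ✓ → eligible.

Adoption Assistance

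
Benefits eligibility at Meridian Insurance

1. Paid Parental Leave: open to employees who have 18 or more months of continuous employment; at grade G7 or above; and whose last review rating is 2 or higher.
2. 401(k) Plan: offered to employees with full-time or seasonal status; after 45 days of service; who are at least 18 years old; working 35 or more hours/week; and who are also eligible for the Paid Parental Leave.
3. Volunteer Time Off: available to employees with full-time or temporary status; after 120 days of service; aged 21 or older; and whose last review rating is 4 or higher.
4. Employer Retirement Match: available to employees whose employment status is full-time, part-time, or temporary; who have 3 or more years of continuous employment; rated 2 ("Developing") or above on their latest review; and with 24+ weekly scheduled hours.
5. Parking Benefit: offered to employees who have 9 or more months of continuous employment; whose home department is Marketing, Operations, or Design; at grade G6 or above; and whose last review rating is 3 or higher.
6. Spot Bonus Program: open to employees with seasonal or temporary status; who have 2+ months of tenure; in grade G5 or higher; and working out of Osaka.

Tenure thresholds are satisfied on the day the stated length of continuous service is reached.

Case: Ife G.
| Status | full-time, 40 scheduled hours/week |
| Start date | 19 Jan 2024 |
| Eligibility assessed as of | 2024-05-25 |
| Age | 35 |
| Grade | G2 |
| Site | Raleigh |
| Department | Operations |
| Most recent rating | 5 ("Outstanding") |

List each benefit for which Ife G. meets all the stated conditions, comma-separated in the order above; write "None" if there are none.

Volunteer Time Off

Service from 19 Jan 2024 to 2024-05-25: 127 days.
Paid Parental Leave — service 127 days < 18 months (≈540 days) ✗ → not eligible.
401(k) Plan — status full-time ✓; service 127 days ≥ 45 days ✓; age 35 ≥ 18 ✓; 40 hrs/wk ≥ 35 ✓; not eligible for Paid Parental Leave ✗ → not eligible.
Volunteer Time Off — status full-time ✓; service 127 days ≥ 120 days ✓; age 35 ≥ 21 ✓; rating 5 ≥ 4 ✓ → eligible.
Employer Retirement Match — status full-time ✓; service 127 days < 3 years (≈1095 days) ✗ → not eligible.
Parking Benefit — service 127 days < 9 months (≈270 days) ✗ → not eligible.
Spot Bonus Program — status full-time ✗ (requires seasonal or temporary) → not eligible.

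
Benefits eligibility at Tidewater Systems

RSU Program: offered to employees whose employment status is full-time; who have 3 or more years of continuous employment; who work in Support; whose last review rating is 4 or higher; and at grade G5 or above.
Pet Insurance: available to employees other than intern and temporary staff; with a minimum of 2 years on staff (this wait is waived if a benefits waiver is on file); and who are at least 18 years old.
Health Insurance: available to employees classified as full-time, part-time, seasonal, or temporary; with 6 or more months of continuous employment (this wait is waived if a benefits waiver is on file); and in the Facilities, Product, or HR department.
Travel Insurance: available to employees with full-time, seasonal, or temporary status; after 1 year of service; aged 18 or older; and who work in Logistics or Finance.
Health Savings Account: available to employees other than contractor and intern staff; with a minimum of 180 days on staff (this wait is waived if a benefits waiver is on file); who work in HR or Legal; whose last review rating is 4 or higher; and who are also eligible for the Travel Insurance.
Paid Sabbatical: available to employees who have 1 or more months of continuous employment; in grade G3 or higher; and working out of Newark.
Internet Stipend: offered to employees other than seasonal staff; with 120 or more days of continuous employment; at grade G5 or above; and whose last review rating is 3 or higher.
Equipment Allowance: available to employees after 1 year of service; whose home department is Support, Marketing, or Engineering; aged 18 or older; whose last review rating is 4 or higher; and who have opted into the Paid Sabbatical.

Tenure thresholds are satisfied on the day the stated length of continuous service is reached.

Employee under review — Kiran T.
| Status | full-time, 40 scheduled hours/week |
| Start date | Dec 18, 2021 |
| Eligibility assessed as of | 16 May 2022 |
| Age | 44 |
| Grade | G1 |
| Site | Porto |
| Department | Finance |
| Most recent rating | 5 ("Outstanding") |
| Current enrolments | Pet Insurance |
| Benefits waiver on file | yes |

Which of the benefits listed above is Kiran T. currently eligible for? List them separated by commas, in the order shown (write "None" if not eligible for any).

Service from Dec 18, 2021 to 16 May 2022: 149 days.
RSU Program — status full-time ✓; service 149 days < 3 years (≈1095 days) ✗ → not eligible.
Pet Insurance — status full-time ✓ (not excluded); benefits waiver on file ✓; age 44 ≥ 18 ✓ → eligible.
Health Insurance — status full-time ✓; benefits waiver on file ✓; dept Finance ✗ → not eligible.
Travel Insurance — status full-time ✓; service 149 days < 1 year (≈365 days) ✗ → not eligible.
Health Savings Account — status full-time ✓ (not excluded); benefits waiver on file ✓; dept Finance ✗ → not eligible.
Paid Sabbatical — service 149 days ≥ 1 month (≈30 days) ✓; grade G1 < G3 ✗ → not eligible.
Internet Stipend — status full-time ✓ (not excluded); service 149 days ≥ 120 days ✓; grade G1 < G5 ✗ → not eligible.
Equipment Allowance — service 149 days < 1 year (≈365 days) ✗ → not eligible.

Pet Insurance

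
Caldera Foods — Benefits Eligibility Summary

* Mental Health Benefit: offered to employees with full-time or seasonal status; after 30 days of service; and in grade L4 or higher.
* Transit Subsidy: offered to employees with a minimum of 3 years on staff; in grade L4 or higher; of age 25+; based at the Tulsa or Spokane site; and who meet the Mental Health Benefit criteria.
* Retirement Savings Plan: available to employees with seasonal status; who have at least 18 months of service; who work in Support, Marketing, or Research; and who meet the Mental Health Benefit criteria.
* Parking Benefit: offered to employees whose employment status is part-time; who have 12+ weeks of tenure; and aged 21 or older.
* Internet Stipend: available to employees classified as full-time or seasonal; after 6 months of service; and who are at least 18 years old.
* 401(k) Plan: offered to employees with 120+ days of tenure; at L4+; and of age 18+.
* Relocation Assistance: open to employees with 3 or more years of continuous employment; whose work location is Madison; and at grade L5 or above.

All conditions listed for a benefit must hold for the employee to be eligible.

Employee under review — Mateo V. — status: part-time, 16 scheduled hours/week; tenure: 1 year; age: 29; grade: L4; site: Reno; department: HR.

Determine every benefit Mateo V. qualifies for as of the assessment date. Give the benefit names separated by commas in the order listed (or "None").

Mental Health Benefit — status part-time ✗ (requires full-time or seasonal) → not eligible.
Transit Subsidy — service 1 year < 3 years ✗ → not eligible.
Retirement Savings Plan — status part-time ✗ (requires seasonal) → not eligible.
Parking Benefit — status part-time ✓; service 1 year ≥ 12 weeks (≈84 days) ✓; age 29 ≥ 21 ✓ → eligible.
Internet Stipend — status part-time ✗ (requires full-time or seasonal) → not eligible.
401(k) Plan — service 1 year ≥ 120 days ✓; grade L4 ≥ L4 ✓; age 29 ≥ 18 ✓ → eligible.
Relocation Assistance — service 1 year < 3 years ✗ → not eligible.

Parking Benefit, 401(k) Plan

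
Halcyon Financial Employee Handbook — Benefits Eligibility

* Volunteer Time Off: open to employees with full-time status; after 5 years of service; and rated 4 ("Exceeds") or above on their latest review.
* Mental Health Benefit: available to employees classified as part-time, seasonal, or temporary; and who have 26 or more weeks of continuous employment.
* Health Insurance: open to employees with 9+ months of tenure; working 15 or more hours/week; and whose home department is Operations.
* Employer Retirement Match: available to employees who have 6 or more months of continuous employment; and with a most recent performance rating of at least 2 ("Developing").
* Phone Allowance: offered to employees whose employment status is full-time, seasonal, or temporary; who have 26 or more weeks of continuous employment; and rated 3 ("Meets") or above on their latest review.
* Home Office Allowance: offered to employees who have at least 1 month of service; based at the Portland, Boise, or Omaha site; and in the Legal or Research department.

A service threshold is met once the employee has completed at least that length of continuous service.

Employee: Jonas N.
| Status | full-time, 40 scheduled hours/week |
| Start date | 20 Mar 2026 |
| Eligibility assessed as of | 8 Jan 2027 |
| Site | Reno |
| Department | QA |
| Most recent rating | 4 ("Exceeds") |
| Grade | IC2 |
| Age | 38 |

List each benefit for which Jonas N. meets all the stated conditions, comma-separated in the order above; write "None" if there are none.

Service from 20 Mar 2026 to 8 Jan 2027: 294 days.
Volunteer Time Off — status full-time ✓; service 294 days < 5 years (≈1825 days) ✗ → not eligible.
Mental Health Benefit — status full-time ✗ (requires part-time, seasonal, or temporary) → not eligible.
Health Insurance — service 294 days ≥ 9 months (≈270 days) ✓; 40 hrs/wk ≥ 15 ✓; dept QA ✗ → not eligible.
Employer Retirement Match — service 294 days ≥ 6 months (≈180 days) ✓; rating 4 ≥ 2 ✓ → eligible.
Phone Allowance — status full-time ✓; service 294 days ≥ 26 weeks (≈182 days) ✓; rating 4 ≥ 3 ✓ → eligible.
Home Office Allowance — service 294 days ≥ 1 month (≈30 days) ✓; site Reno ✗ (not Portland, Boise, or Omaha) → not eligible.

Employer Retirement Match, Phone Allowance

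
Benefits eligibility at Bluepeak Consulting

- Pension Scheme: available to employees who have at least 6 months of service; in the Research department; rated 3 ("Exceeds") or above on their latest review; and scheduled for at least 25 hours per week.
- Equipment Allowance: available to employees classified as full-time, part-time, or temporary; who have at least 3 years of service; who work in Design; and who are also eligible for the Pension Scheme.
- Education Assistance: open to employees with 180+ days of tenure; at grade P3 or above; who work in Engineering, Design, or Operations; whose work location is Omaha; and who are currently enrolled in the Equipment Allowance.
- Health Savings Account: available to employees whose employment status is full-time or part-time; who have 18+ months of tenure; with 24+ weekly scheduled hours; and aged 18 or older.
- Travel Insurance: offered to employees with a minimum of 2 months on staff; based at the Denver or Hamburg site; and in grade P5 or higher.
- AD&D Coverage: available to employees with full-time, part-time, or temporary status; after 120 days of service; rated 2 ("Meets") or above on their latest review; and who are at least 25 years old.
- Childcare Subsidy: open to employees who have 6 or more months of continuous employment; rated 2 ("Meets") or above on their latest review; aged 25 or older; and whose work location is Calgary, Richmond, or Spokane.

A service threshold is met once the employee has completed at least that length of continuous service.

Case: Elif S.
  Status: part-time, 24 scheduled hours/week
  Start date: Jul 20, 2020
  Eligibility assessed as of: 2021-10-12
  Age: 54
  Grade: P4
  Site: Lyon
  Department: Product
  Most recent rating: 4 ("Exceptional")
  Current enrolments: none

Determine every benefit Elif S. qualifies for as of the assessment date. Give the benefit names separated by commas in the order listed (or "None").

Service from Jul 20, 2020 to 2021-10-12: 449 days.
Pension Scheme — service 449 days ≥ 6 months (≈180 days) ✓; dept Product ✗ → not eligible.
Equipment Allowance — status part-time ✓; service 449 days < 3 years (≈1095 days) ✗ → not eligible.
Education Assistance — service 449 days ≥ 180 days ✓; grade P4 ≥ P3 ✓; dept Product ✗ → not eligible.
Health Savings Account — status part-time ✓; service 449 days < 18 months (≈540 days) ✗ → not eligible.
Travel Insurance — service 449 days ≥ 2 months (≈60 days) ✓; site Lyon ✗ (not Denver or Hamburg) → not eligible.
AD&D Coverage — status part-time ✓; service 449 days ≥ 120 days ✓; rating 4 ≥ 2 ✓; age 54 ≥ 25 ✓ → eligible.
Childcare Subsidy — service 449 days ≥ 6 months (≈180 days) ✓; rating 4 ≥ 2 ✓; age 54 ≥ 25 ✓; site Lyon ✗ (not Calgary, Richmond, or Spokane) → not eligible.

AD&D Coverage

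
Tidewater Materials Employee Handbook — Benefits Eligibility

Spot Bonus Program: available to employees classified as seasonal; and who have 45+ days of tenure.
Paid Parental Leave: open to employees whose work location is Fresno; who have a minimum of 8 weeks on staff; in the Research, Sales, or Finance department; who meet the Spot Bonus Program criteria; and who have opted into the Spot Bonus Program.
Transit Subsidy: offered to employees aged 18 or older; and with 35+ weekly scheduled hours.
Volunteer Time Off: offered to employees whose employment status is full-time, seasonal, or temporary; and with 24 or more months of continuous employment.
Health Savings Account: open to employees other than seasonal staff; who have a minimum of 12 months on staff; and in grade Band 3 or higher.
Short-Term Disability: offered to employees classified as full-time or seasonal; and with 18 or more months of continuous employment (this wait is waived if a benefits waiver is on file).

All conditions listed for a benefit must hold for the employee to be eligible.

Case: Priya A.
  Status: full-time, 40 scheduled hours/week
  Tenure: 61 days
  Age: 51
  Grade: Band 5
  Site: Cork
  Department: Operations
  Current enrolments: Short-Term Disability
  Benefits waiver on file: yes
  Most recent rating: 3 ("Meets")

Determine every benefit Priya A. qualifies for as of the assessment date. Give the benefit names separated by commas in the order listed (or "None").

Spot Bonus Program — status full-time ✗ (requires seasonal) → not eligible.
Paid Parental Leave — site Cork ✗ (not Fresno) → not eligible.
Transit Subsidy — age 51 ≥ 18 ✓; 40 hrs/wk ≥ 35 ✓ → eligible.
Volunteer Time Off — status full-time ✓; service 61 days < 24 months (≈720 days) ✗ → not eligible.
Health Savings Account — status full-time ✓ (not excluded); service 61 days < 12 months (≈360 days) ✗ → not eligible.
Short-Term Disability — status full-time ✓; benefits waiver on file ✓ → eligible.

Transit Subsidy, Short-Term Disability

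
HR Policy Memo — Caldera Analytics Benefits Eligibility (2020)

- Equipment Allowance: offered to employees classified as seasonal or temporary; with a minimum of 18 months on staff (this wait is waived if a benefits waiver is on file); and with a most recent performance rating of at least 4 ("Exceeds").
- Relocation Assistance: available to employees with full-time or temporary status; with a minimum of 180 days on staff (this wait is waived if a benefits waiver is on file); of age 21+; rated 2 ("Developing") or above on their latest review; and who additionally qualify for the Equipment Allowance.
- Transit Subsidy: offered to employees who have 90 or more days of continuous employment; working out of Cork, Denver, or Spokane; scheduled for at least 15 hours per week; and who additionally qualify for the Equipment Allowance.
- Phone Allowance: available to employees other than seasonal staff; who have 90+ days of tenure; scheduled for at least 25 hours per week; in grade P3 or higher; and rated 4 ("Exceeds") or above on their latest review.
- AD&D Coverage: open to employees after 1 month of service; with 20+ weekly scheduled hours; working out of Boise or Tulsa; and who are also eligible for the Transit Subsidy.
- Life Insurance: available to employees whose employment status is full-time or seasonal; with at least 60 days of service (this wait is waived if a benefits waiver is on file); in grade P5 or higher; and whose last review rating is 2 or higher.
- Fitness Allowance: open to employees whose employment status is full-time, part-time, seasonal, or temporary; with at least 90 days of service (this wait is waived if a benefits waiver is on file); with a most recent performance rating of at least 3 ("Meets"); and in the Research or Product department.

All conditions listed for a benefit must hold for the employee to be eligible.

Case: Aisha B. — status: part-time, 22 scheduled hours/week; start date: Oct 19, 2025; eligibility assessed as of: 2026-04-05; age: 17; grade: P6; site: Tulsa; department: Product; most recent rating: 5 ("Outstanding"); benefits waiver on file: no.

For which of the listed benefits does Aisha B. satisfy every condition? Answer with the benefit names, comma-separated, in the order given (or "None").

Service from Oct 19, 2025 to 2026-04-05: 168 days.
Equipment Allowance — status part-time ✗ (requires seasonal or temporary) → not eligible.
Relocation Assistance — status part-time ✗ (requires full-time or temporary) → not eligible.
Transit Subsidy — service 168 days ≥ 90 days ✓; site Tulsa ✗ (not Cork, Denver, or Spokane) → not eligible.
Phone Allowance — status part-time ✓ (not excluded); service 168 days ≥ 90 days ✓; 22 hrs/wk < 25 ✗ → not eligible.
AD&D Coverage — service 168 days ≥ 1 month (≈30 days) ✓; 22 hrs/wk ≥ 20 ✓; site Tulsa ✓; not eligible for Transit Subsidy ✗ → not eligible.
Life Insurance — status part-time ✗ (requires full-time or seasonal) → not eligible.
Fitness Allowance — status part-time ✓; no waiver, service 168 days ≥ 90 days ✓; rating 5 ≥ 3 ✓; dept Product ✓ → eligible.

Fitness Allowance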